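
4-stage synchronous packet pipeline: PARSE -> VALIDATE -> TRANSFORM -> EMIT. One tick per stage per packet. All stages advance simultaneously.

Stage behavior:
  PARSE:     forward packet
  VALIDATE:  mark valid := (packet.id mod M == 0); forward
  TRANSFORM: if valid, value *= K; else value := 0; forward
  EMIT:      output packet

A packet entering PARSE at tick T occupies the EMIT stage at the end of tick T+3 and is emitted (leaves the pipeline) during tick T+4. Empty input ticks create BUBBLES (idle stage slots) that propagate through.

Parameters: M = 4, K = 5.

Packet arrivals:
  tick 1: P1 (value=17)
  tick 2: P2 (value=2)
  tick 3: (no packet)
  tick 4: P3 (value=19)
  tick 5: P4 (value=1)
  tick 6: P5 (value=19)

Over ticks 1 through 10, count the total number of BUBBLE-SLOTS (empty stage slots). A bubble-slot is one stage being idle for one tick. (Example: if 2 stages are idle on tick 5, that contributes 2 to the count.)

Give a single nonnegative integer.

Tick 1: [PARSE:P1(v=17,ok=F), VALIDATE:-, TRANSFORM:-, EMIT:-] out:-; bubbles=3
Tick 2: [PARSE:P2(v=2,ok=F), VALIDATE:P1(v=17,ok=F), TRANSFORM:-, EMIT:-] out:-; bubbles=2
Tick 3: [PARSE:-, VALIDATE:P2(v=2,ok=F), TRANSFORM:P1(v=0,ok=F), EMIT:-] out:-; bubbles=2
Tick 4: [PARSE:P3(v=19,ok=F), VALIDATE:-, TRANSFORM:P2(v=0,ok=F), EMIT:P1(v=0,ok=F)] out:-; bubbles=1
Tick 5: [PARSE:P4(v=1,ok=F), VALIDATE:P3(v=19,ok=F), TRANSFORM:-, EMIT:P2(v=0,ok=F)] out:P1(v=0); bubbles=1
Tick 6: [PARSE:P5(v=19,ok=F), VALIDATE:P4(v=1,ok=T), TRANSFORM:P3(v=0,ok=F), EMIT:-] out:P2(v=0); bubbles=1
Tick 7: [PARSE:-, VALIDATE:P5(v=19,ok=F), TRANSFORM:P4(v=5,ok=T), EMIT:P3(v=0,ok=F)] out:-; bubbles=1
Tick 8: [PARSE:-, VALIDATE:-, TRANSFORM:P5(v=0,ok=F), EMIT:P4(v=5,ok=T)] out:P3(v=0); bubbles=2
Tick 9: [PARSE:-, VALIDATE:-, TRANSFORM:-, EMIT:P5(v=0,ok=F)] out:P4(v=5); bubbles=3
Tick 10: [PARSE:-, VALIDATE:-, TRANSFORM:-, EMIT:-] out:P5(v=0); bubbles=4
Total bubble-slots: 20

Answer: 20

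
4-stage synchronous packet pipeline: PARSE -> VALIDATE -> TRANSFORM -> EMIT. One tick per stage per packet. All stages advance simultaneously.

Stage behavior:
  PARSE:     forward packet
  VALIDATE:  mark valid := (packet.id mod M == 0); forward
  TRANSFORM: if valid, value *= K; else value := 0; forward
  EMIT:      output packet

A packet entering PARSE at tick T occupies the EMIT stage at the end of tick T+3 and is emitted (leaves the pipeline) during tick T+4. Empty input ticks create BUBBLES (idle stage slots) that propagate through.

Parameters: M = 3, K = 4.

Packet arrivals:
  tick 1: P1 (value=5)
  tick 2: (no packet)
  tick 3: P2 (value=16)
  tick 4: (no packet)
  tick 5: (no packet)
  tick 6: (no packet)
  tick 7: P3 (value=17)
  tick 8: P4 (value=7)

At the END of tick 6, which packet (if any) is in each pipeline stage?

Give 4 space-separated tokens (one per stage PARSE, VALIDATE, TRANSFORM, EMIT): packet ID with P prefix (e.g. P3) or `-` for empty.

Tick 1: [PARSE:P1(v=5,ok=F), VALIDATE:-, TRANSFORM:-, EMIT:-] out:-; in:P1
Tick 2: [PARSE:-, VALIDATE:P1(v=5,ok=F), TRANSFORM:-, EMIT:-] out:-; in:-
Tick 3: [PARSE:P2(v=16,ok=F), VALIDATE:-, TRANSFORM:P1(v=0,ok=F), EMIT:-] out:-; in:P2
Tick 4: [PARSE:-, VALIDATE:P2(v=16,ok=F), TRANSFORM:-, EMIT:P1(v=0,ok=F)] out:-; in:-
Tick 5: [PARSE:-, VALIDATE:-, TRANSFORM:P2(v=0,ok=F), EMIT:-] out:P1(v=0); in:-
Tick 6: [PARSE:-, VALIDATE:-, TRANSFORM:-, EMIT:P2(v=0,ok=F)] out:-; in:-
At end of tick 6: ['-', '-', '-', 'P2']

Answer: - - - P2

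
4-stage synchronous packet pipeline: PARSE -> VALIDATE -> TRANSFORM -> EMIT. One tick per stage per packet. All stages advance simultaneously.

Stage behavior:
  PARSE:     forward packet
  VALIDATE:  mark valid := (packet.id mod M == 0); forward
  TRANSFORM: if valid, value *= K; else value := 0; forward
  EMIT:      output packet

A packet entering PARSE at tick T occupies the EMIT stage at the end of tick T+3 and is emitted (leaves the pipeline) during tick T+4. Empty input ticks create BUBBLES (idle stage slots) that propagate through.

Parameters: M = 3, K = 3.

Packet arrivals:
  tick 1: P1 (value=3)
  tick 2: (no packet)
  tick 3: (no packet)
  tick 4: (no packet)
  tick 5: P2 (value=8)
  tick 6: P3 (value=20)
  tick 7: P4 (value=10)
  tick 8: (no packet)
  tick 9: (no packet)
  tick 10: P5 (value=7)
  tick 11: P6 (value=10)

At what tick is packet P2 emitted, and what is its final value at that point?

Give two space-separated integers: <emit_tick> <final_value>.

Tick 1: [PARSE:P1(v=3,ok=F), VALIDATE:-, TRANSFORM:-, EMIT:-] out:-; in:P1
Tick 2: [PARSE:-, VALIDATE:P1(v=3,ok=F), TRANSFORM:-, EMIT:-] out:-; in:-
Tick 3: [PARSE:-, VALIDATE:-, TRANSFORM:P1(v=0,ok=F), EMIT:-] out:-; in:-
Tick 4: [PARSE:-, VALIDATE:-, TRANSFORM:-, EMIT:P1(v=0,ok=F)] out:-; in:-
Tick 5: [PARSE:P2(v=8,ok=F), VALIDATE:-, TRANSFORM:-, EMIT:-] out:P1(v=0); in:P2
Tick 6: [PARSE:P3(v=20,ok=F), VALIDATE:P2(v=8,ok=F), TRANSFORM:-, EMIT:-] out:-; in:P3
Tick 7: [PARSE:P4(v=10,ok=F), VALIDATE:P3(v=20,ok=T), TRANSFORM:P2(v=0,ok=F), EMIT:-] out:-; in:P4
Tick 8: [PARSE:-, VALIDATE:P4(v=10,ok=F), TRANSFORM:P3(v=60,ok=T), EMIT:P2(v=0,ok=F)] out:-; in:-
Tick 9: [PARSE:-, VALIDATE:-, TRANSFORM:P4(v=0,ok=F), EMIT:P3(v=60,ok=T)] out:P2(v=0); in:-
Tick 10: [PARSE:P5(v=7,ok=F), VALIDATE:-, TRANSFORM:-, EMIT:P4(v=0,ok=F)] out:P3(v=60); in:P5
Tick 11: [PARSE:P6(v=10,ok=F), VALIDATE:P5(v=7,ok=F), TRANSFORM:-, EMIT:-] out:P4(v=0); in:P6
Tick 12: [PARSE:-, VALIDATE:P6(v=10,ok=T), TRANSFORM:P5(v=0,ok=F), EMIT:-] out:-; in:-
Tick 13: [PARSE:-, VALIDATE:-, TRANSFORM:P6(v=30,ok=T), EMIT:P5(v=0,ok=F)] out:-; in:-
Tick 14: [PARSE:-, VALIDATE:-, TRANSFORM:-, EMIT:P6(v=30,ok=T)] out:P5(v=0); in:-
Tick 15: [PARSE:-, VALIDATE:-, TRANSFORM:-, EMIT:-] out:P6(v=30); in:-
P2: arrives tick 5, valid=False (id=2, id%3=2), emit tick 9, final value 0

Answer: 9 0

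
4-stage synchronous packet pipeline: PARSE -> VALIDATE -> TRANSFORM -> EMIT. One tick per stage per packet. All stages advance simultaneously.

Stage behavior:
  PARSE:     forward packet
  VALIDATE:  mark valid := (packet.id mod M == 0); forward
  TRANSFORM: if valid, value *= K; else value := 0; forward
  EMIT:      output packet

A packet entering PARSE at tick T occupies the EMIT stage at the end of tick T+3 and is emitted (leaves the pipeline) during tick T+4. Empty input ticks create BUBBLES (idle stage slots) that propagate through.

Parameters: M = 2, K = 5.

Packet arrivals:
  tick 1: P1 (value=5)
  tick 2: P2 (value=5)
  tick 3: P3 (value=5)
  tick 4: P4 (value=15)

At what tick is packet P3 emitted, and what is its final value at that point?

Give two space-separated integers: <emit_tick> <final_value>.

Tick 1: [PARSE:P1(v=5,ok=F), VALIDATE:-, TRANSFORM:-, EMIT:-] out:-; in:P1
Tick 2: [PARSE:P2(v=5,ok=F), VALIDATE:P1(v=5,ok=F), TRANSFORM:-, EMIT:-] out:-; in:P2
Tick 3: [PARSE:P3(v=5,ok=F), VALIDATE:P2(v=5,ok=T), TRANSFORM:P1(v=0,ok=F), EMIT:-] out:-; in:P3
Tick 4: [PARSE:P4(v=15,ok=F), VALIDATE:P3(v=5,ok=F), TRANSFORM:P2(v=25,ok=T), EMIT:P1(v=0,ok=F)] out:-; in:P4
Tick 5: [PARSE:-, VALIDATE:P4(v=15,ok=T), TRANSFORM:P3(v=0,ok=F), EMIT:P2(v=25,ok=T)] out:P1(v=0); in:-
Tick 6: [PARSE:-, VALIDATE:-, TRANSFORM:P4(v=75,ok=T), EMIT:P3(v=0,ok=F)] out:P2(v=25); in:-
Tick 7: [PARSE:-, VALIDATE:-, TRANSFORM:-, EMIT:P4(v=75,ok=T)] out:P3(v=0); in:-
Tick 8: [PARSE:-, VALIDATE:-, TRANSFORM:-, EMIT:-] out:P4(v=75); in:-
P3: arrives tick 3, valid=False (id=3, id%2=1), emit tick 7, final value 0

Answer: 7 0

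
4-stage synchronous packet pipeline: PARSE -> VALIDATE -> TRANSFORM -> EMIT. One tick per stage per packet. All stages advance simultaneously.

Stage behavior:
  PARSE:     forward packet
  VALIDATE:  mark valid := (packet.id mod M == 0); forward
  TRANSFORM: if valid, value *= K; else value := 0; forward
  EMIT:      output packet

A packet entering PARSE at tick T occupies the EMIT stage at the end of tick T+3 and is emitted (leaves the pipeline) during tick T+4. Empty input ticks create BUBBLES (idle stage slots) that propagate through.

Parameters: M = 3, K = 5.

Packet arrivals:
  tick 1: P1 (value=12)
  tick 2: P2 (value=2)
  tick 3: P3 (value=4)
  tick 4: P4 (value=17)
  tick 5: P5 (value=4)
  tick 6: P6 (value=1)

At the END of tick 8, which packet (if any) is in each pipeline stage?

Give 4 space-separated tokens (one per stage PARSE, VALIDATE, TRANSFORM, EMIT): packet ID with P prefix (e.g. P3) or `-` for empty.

Answer: - - P6 P5

Derivation:
Tick 1: [PARSE:P1(v=12,ok=F), VALIDATE:-, TRANSFORM:-, EMIT:-] out:-; in:P1
Tick 2: [PARSE:P2(v=2,ok=F), VALIDATE:P1(v=12,ok=F), TRANSFORM:-, EMIT:-] out:-; in:P2
Tick 3: [PARSE:P3(v=4,ok=F), VALIDATE:P2(v=2,ok=F), TRANSFORM:P1(v=0,ok=F), EMIT:-] out:-; in:P3
Tick 4: [PARSE:P4(v=17,ok=F), VALIDATE:P3(v=4,ok=T), TRANSFORM:P2(v=0,ok=F), EMIT:P1(v=0,ok=F)] out:-; in:P4
Tick 5: [PARSE:P5(v=4,ok=F), VALIDATE:P4(v=17,ok=F), TRANSFORM:P3(v=20,ok=T), EMIT:P2(v=0,ok=F)] out:P1(v=0); in:P5
Tick 6: [PARSE:P6(v=1,ok=F), VALIDATE:P5(v=4,ok=F), TRANSFORM:P4(v=0,ok=F), EMIT:P3(v=20,ok=T)] out:P2(v=0); in:P6
Tick 7: [PARSE:-, VALIDATE:P6(v=1,ok=T), TRANSFORM:P5(v=0,ok=F), EMIT:P4(v=0,ok=F)] out:P3(v=20); in:-
Tick 8: [PARSE:-, VALIDATE:-, TRANSFORM:P6(v=5,ok=T), EMIT:P5(v=0,ok=F)] out:P4(v=0); in:-
At end of tick 8: ['-', '-', 'P6', 'P5']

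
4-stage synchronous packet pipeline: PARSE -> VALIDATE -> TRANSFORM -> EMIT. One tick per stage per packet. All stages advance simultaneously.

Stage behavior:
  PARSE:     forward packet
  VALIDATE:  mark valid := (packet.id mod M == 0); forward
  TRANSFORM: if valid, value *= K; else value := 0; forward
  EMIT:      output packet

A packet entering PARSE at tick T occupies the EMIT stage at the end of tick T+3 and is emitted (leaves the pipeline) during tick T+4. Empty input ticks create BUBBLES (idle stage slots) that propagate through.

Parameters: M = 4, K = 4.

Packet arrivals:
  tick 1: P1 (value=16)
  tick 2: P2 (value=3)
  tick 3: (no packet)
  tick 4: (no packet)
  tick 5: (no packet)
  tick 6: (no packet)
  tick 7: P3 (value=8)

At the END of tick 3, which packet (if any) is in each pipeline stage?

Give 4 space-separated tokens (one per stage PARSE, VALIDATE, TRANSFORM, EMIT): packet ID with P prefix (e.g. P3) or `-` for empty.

Tick 1: [PARSE:P1(v=16,ok=F), VALIDATE:-, TRANSFORM:-, EMIT:-] out:-; in:P1
Tick 2: [PARSE:P2(v=3,ok=F), VALIDATE:P1(v=16,ok=F), TRANSFORM:-, EMIT:-] out:-; in:P2
Tick 3: [PARSE:-, VALIDATE:P2(v=3,ok=F), TRANSFORM:P1(v=0,ok=F), EMIT:-] out:-; in:-
At end of tick 3: ['-', 'P2', 'P1', '-']

Answer: - P2 P1 -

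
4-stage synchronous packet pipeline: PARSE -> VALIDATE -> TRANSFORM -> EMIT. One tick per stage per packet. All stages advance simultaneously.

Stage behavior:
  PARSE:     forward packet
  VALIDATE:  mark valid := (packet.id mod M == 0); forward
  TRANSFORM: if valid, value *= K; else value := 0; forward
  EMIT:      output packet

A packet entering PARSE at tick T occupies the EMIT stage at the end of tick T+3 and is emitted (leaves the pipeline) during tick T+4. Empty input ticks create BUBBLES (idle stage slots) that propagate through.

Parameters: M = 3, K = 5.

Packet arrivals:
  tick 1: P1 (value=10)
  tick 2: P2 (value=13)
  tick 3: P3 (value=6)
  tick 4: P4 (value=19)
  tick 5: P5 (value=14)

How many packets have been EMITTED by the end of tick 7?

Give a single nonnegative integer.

Answer: 3

Derivation:
Tick 1: [PARSE:P1(v=10,ok=F), VALIDATE:-, TRANSFORM:-, EMIT:-] out:-; in:P1
Tick 2: [PARSE:P2(v=13,ok=F), VALIDATE:P1(v=10,ok=F), TRANSFORM:-, EMIT:-] out:-; in:P2
Tick 3: [PARSE:P3(v=6,ok=F), VALIDATE:P2(v=13,ok=F), TRANSFORM:P1(v=0,ok=F), EMIT:-] out:-; in:P3
Tick 4: [PARSE:P4(v=19,ok=F), VALIDATE:P3(v=6,ok=T), TRANSFORM:P2(v=0,ok=F), EMIT:P1(v=0,ok=F)] out:-; in:P4
Tick 5: [PARSE:P5(v=14,ok=F), VALIDATE:P4(v=19,ok=F), TRANSFORM:P3(v=30,ok=T), EMIT:P2(v=0,ok=F)] out:P1(v=0); in:P5
Tick 6: [PARSE:-, VALIDATE:P5(v=14,ok=F), TRANSFORM:P4(v=0,ok=F), EMIT:P3(v=30,ok=T)] out:P2(v=0); in:-
Tick 7: [PARSE:-, VALIDATE:-, TRANSFORM:P5(v=0,ok=F), EMIT:P4(v=0,ok=F)] out:P3(v=30); in:-
Emitted by tick 7: ['P1', 'P2', 'P3']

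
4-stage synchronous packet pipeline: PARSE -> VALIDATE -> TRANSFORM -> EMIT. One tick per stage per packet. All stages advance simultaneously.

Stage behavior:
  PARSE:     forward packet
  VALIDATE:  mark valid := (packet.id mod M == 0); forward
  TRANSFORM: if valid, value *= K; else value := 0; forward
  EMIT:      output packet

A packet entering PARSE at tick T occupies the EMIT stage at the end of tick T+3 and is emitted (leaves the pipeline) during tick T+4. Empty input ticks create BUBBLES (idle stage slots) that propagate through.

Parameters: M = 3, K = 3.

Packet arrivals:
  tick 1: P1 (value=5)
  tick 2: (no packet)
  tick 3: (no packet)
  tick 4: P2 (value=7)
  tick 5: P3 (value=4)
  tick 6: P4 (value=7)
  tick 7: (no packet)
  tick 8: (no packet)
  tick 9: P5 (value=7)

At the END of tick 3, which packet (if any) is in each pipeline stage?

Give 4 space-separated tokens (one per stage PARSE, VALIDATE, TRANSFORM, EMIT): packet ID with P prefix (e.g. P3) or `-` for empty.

Answer: - - P1 -

Derivation:
Tick 1: [PARSE:P1(v=5,ok=F), VALIDATE:-, TRANSFORM:-, EMIT:-] out:-; in:P1
Tick 2: [PARSE:-, VALIDATE:P1(v=5,ok=F), TRANSFORM:-, EMIT:-] out:-; in:-
Tick 3: [PARSE:-, VALIDATE:-, TRANSFORM:P1(v=0,ok=F), EMIT:-] out:-; in:-
At end of tick 3: ['-', '-', 'P1', '-']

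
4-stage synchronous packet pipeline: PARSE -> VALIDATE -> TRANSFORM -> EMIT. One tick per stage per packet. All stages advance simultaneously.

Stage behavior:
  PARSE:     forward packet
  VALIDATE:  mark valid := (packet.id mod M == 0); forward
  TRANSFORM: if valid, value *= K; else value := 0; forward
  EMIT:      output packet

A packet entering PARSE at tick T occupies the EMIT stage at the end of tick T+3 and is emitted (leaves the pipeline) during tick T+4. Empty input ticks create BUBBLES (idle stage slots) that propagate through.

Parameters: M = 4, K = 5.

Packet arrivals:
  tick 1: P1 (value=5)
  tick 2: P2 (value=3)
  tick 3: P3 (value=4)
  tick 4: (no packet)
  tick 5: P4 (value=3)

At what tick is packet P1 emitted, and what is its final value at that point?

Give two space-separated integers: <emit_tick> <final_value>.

Answer: 5 0

Derivation:
Tick 1: [PARSE:P1(v=5,ok=F), VALIDATE:-, TRANSFORM:-, EMIT:-] out:-; in:P1
Tick 2: [PARSE:P2(v=3,ok=F), VALIDATE:P1(v=5,ok=F), TRANSFORM:-, EMIT:-] out:-; in:P2
Tick 3: [PARSE:P3(v=4,ok=F), VALIDATE:P2(v=3,ok=F), TRANSFORM:P1(v=0,ok=F), EMIT:-] out:-; in:P3
Tick 4: [PARSE:-, VALIDATE:P3(v=4,ok=F), TRANSFORM:P2(v=0,ok=F), EMIT:P1(v=0,ok=F)] out:-; in:-
Tick 5: [PARSE:P4(v=3,ok=F), VALIDATE:-, TRANSFORM:P3(v=0,ok=F), EMIT:P2(v=0,ok=F)] out:P1(v=0); in:P4
Tick 6: [PARSE:-, VALIDATE:P4(v=3,ok=T), TRANSFORM:-, EMIT:P3(v=0,ok=F)] out:P2(v=0); in:-
Tick 7: [PARSE:-, VALIDATE:-, TRANSFORM:P4(v=15,ok=T), EMIT:-] out:P3(v=0); in:-
Tick 8: [PARSE:-, VALIDATE:-, TRANSFORM:-, EMIT:P4(v=15,ok=T)] out:-; in:-
Tick 9: [PARSE:-, VALIDATE:-, TRANSFORM:-, EMIT:-] out:P4(v=15); in:-
P1: arrives tick 1, valid=False (id=1, id%4=1), emit tick 5, final value 0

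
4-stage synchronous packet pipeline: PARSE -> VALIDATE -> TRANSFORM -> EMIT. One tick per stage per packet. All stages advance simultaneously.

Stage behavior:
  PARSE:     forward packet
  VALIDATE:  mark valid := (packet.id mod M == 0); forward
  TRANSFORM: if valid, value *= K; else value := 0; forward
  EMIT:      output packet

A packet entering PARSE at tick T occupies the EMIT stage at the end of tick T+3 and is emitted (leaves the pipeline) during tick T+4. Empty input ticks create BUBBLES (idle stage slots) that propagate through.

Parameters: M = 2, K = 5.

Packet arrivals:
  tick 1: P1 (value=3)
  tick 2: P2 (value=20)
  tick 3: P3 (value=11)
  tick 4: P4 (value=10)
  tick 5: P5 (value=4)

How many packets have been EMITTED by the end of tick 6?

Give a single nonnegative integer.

Tick 1: [PARSE:P1(v=3,ok=F), VALIDATE:-, TRANSFORM:-, EMIT:-] out:-; in:P1
Tick 2: [PARSE:P2(v=20,ok=F), VALIDATE:P1(v=3,ok=F), TRANSFORM:-, EMIT:-] out:-; in:P2
Tick 3: [PARSE:P3(v=11,ok=F), VALIDATE:P2(v=20,ok=T), TRANSFORM:P1(v=0,ok=F), EMIT:-] out:-; in:P3
Tick 4: [PARSE:P4(v=10,ok=F), VALIDATE:P3(v=11,ok=F), TRANSFORM:P2(v=100,ok=T), EMIT:P1(v=0,ok=F)] out:-; in:P4
Tick 5: [PARSE:P5(v=4,ok=F), VALIDATE:P4(v=10,ok=T), TRANSFORM:P3(v=0,ok=F), EMIT:P2(v=100,ok=T)] out:P1(v=0); in:P5
Tick 6: [PARSE:-, VALIDATE:P5(v=4,ok=F), TRANSFORM:P4(v=50,ok=T), EMIT:P3(v=0,ok=F)] out:P2(v=100); in:-
Emitted by tick 6: ['P1', 'P2']

Answer: 2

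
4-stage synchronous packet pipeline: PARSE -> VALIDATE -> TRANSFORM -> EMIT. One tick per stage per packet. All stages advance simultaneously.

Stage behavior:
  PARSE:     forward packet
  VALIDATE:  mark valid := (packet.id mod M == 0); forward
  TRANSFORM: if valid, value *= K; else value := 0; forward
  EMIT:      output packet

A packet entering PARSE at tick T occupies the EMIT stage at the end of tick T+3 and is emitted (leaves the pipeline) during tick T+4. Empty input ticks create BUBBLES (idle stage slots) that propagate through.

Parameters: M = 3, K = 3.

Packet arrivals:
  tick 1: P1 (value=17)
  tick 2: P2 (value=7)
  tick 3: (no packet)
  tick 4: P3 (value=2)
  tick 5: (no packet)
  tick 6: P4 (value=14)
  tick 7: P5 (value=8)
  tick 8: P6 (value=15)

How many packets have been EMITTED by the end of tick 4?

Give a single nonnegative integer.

Answer: 0

Derivation:
Tick 1: [PARSE:P1(v=17,ok=F), VALIDATE:-, TRANSFORM:-, EMIT:-] out:-; in:P1
Tick 2: [PARSE:P2(v=7,ok=F), VALIDATE:P1(v=17,ok=F), TRANSFORM:-, EMIT:-] out:-; in:P2
Tick 3: [PARSE:-, VALIDATE:P2(v=7,ok=F), TRANSFORM:P1(v=0,ok=F), EMIT:-] out:-; in:-
Tick 4: [PARSE:P3(v=2,ok=F), VALIDATE:-, TRANSFORM:P2(v=0,ok=F), EMIT:P1(v=0,ok=F)] out:-; in:P3
Emitted by tick 4: []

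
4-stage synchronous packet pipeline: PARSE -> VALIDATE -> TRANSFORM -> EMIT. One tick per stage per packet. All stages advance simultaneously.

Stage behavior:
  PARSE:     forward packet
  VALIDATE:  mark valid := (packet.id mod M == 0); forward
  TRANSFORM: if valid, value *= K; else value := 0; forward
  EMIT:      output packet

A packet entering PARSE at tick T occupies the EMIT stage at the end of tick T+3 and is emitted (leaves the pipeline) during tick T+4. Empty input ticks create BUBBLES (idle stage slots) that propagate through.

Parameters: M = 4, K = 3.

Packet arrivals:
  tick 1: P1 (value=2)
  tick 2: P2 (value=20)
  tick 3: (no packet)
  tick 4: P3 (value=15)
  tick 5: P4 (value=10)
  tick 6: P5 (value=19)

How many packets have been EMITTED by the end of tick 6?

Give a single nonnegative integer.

Tick 1: [PARSE:P1(v=2,ok=F), VALIDATE:-, TRANSFORM:-, EMIT:-] out:-; in:P1
Tick 2: [PARSE:P2(v=20,ok=F), VALIDATE:P1(v=2,ok=F), TRANSFORM:-, EMIT:-] out:-; in:P2
Tick 3: [PARSE:-, VALIDATE:P2(v=20,ok=F), TRANSFORM:P1(v=0,ok=F), EMIT:-] out:-; in:-
Tick 4: [PARSE:P3(v=15,ok=F), VALIDATE:-, TRANSFORM:P2(v=0,ok=F), EMIT:P1(v=0,ok=F)] out:-; in:P3
Tick 5: [PARSE:P4(v=10,ok=F), VALIDATE:P3(v=15,ok=F), TRANSFORM:-, EMIT:P2(v=0,ok=F)] out:P1(v=0); in:P4
Tick 6: [PARSE:P5(v=19,ok=F), VALIDATE:P4(v=10,ok=T), TRANSFORM:P3(v=0,ok=F), EMIT:-] out:P2(v=0); in:P5
Emitted by tick 6: ['P1', 'P2']

Answer: 2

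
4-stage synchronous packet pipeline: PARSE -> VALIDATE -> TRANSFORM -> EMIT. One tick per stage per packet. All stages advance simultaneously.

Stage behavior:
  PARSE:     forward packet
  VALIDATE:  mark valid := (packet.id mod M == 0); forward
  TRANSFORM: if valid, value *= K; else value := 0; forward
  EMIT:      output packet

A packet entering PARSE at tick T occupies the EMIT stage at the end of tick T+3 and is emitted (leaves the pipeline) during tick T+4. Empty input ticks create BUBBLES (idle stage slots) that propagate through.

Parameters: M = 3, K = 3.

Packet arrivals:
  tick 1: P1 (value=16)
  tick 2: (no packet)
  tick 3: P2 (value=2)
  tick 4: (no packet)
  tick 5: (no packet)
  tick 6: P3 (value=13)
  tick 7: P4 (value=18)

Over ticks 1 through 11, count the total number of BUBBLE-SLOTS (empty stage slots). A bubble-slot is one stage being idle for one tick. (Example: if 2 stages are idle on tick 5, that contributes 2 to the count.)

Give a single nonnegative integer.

Answer: 28

Derivation:
Tick 1: [PARSE:P1(v=16,ok=F), VALIDATE:-, TRANSFORM:-, EMIT:-] out:-; bubbles=3
Tick 2: [PARSE:-, VALIDATE:P1(v=16,ok=F), TRANSFORM:-, EMIT:-] out:-; bubbles=3
Tick 3: [PARSE:P2(v=2,ok=F), VALIDATE:-, TRANSFORM:P1(v=0,ok=F), EMIT:-] out:-; bubbles=2
Tick 4: [PARSE:-, VALIDATE:P2(v=2,ok=F), TRANSFORM:-, EMIT:P1(v=0,ok=F)] out:-; bubbles=2
Tick 5: [PARSE:-, VALIDATE:-, TRANSFORM:P2(v=0,ok=F), EMIT:-] out:P1(v=0); bubbles=3
Tick 6: [PARSE:P3(v=13,ok=F), VALIDATE:-, TRANSFORM:-, EMIT:P2(v=0,ok=F)] out:-; bubbles=2
Tick 7: [PARSE:P4(v=18,ok=F), VALIDATE:P3(v=13,ok=T), TRANSFORM:-, EMIT:-] out:P2(v=0); bubbles=2
Tick 8: [PARSE:-, VALIDATE:P4(v=18,ok=F), TRANSFORM:P3(v=39,ok=T), EMIT:-] out:-; bubbles=2
Tick 9: [PARSE:-, VALIDATE:-, TRANSFORM:P4(v=0,ok=F), EMIT:P3(v=39,ok=T)] out:-; bubbles=2
Tick 10: [PARSE:-, VALIDATE:-, TRANSFORM:-, EMIT:P4(v=0,ok=F)] out:P3(v=39); bubbles=3
Tick 11: [PARSE:-, VALIDATE:-, TRANSFORM:-, EMIT:-] out:P4(v=0); bubbles=4
Total bubble-slots: 28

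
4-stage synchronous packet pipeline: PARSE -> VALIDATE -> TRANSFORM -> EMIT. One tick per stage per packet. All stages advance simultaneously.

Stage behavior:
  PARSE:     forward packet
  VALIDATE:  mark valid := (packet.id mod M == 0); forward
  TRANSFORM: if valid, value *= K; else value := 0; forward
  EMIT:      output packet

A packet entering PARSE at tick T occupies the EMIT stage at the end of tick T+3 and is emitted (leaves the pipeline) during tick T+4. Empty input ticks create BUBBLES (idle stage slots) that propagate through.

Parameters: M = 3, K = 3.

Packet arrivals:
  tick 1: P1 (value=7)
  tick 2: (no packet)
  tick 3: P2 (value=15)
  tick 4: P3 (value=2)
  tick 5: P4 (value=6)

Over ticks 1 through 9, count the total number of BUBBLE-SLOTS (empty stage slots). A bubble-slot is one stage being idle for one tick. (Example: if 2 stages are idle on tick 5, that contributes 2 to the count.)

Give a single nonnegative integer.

Tick 1: [PARSE:P1(v=7,ok=F), VALIDATE:-, TRANSFORM:-, EMIT:-] out:-; bubbles=3
Tick 2: [PARSE:-, VALIDATE:P1(v=7,ok=F), TRANSFORM:-, EMIT:-] out:-; bubbles=3
Tick 3: [PARSE:P2(v=15,ok=F), VALIDATE:-, TRANSFORM:P1(v=0,ok=F), EMIT:-] out:-; bubbles=2
Tick 4: [PARSE:P3(v=2,ok=F), VALIDATE:P2(v=15,ok=F), TRANSFORM:-, EMIT:P1(v=0,ok=F)] out:-; bubbles=1
Tick 5: [PARSE:P4(v=6,ok=F), VALIDATE:P3(v=2,ok=T), TRANSFORM:P2(v=0,ok=F), EMIT:-] out:P1(v=0); bubbles=1
Tick 6: [PARSE:-, VALIDATE:P4(v=6,ok=F), TRANSFORM:P3(v=6,ok=T), EMIT:P2(v=0,ok=F)] out:-; bubbles=1
Tick 7: [PARSE:-, VALIDATE:-, TRANSFORM:P4(v=0,ok=F), EMIT:P3(v=6,ok=T)] out:P2(v=0); bubbles=2
Tick 8: [PARSE:-, VALIDATE:-, TRANSFORM:-, EMIT:P4(v=0,ok=F)] out:P3(v=6); bubbles=3
Tick 9: [PARSE:-, VALIDATE:-, TRANSFORM:-, EMIT:-] out:P4(v=0); bubbles=4
Total bubble-slots: 20

Answer: 20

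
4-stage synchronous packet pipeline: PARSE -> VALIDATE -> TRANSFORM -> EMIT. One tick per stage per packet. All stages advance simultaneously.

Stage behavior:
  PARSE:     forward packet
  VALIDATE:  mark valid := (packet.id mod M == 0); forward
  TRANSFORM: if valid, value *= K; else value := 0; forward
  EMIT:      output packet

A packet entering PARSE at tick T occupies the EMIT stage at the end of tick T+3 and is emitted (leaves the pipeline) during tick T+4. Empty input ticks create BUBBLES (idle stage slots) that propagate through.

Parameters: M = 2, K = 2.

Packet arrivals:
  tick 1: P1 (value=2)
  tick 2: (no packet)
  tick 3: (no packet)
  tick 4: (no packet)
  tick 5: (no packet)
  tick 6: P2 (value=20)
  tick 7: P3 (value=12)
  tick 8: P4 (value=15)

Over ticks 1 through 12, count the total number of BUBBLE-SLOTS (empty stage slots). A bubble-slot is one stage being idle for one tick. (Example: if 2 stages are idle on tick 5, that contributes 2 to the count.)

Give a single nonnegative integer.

Tick 1: [PARSE:P1(v=2,ok=F), VALIDATE:-, TRANSFORM:-, EMIT:-] out:-; bubbles=3
Tick 2: [PARSE:-, VALIDATE:P1(v=2,ok=F), TRANSFORM:-, EMIT:-] out:-; bubbles=3
Tick 3: [PARSE:-, VALIDATE:-, TRANSFORM:P1(v=0,ok=F), EMIT:-] out:-; bubbles=3
Tick 4: [PARSE:-, VALIDATE:-, TRANSFORM:-, EMIT:P1(v=0,ok=F)] out:-; bubbles=3
Tick 5: [PARSE:-, VALIDATE:-, TRANSFORM:-, EMIT:-] out:P1(v=0); bubbles=4
Tick 6: [PARSE:P2(v=20,ok=F), VALIDATE:-, TRANSFORM:-, EMIT:-] out:-; bubbles=3
Tick 7: [PARSE:P3(v=12,ok=F), VALIDATE:P2(v=20,ok=T), TRANSFORM:-, EMIT:-] out:-; bubbles=2
Tick 8: [PARSE:P4(v=15,ok=F), VALIDATE:P3(v=12,ok=F), TRANSFORM:P2(v=40,ok=T), EMIT:-] out:-; bubbles=1
Tick 9: [PARSE:-, VALIDATE:P4(v=15,ok=T), TRANSFORM:P3(v=0,ok=F), EMIT:P2(v=40,ok=T)] out:-; bubbles=1
Tick 10: [PARSE:-, VALIDATE:-, TRANSFORM:P4(v=30,ok=T), EMIT:P3(v=0,ok=F)] out:P2(v=40); bubbles=2
Tick 11: [PARSE:-, VALIDATE:-, TRANSFORM:-, EMIT:P4(v=30,ok=T)] out:P3(v=0); bubbles=3
Tick 12: [PARSE:-, VALIDATE:-, TRANSFORM:-, EMIT:-] out:P4(v=30); bubbles=4
Total bubble-slots: 32

Answer: 32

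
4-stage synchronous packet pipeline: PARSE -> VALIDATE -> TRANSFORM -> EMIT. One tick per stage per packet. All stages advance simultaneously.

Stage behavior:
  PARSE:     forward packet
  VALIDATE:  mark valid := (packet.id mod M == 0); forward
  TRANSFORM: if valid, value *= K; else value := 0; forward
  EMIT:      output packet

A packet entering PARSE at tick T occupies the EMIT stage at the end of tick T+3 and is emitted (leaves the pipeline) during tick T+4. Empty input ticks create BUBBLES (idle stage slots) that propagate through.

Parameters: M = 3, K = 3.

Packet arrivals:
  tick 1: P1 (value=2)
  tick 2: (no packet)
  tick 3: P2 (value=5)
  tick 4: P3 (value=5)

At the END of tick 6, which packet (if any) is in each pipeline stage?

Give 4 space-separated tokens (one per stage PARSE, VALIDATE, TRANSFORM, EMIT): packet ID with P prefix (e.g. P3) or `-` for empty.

Answer: - - P3 P2

Derivation:
Tick 1: [PARSE:P1(v=2,ok=F), VALIDATE:-, TRANSFORM:-, EMIT:-] out:-; in:P1
Tick 2: [PARSE:-, VALIDATE:P1(v=2,ok=F), TRANSFORM:-, EMIT:-] out:-; in:-
Tick 3: [PARSE:P2(v=5,ok=F), VALIDATE:-, TRANSFORM:P1(v=0,ok=F), EMIT:-] out:-; in:P2
Tick 4: [PARSE:P3(v=5,ok=F), VALIDATE:P2(v=5,ok=F), TRANSFORM:-, EMIT:P1(v=0,ok=F)] out:-; in:P3
Tick 5: [PARSE:-, VALIDATE:P3(v=5,ok=T), TRANSFORM:P2(v=0,ok=F), EMIT:-] out:P1(v=0); in:-
Tick 6: [PARSE:-, VALIDATE:-, TRANSFORM:P3(v=15,ok=T), EMIT:P2(v=0,ok=F)] out:-; in:-
At end of tick 6: ['-', '-', 'P3', 'P2']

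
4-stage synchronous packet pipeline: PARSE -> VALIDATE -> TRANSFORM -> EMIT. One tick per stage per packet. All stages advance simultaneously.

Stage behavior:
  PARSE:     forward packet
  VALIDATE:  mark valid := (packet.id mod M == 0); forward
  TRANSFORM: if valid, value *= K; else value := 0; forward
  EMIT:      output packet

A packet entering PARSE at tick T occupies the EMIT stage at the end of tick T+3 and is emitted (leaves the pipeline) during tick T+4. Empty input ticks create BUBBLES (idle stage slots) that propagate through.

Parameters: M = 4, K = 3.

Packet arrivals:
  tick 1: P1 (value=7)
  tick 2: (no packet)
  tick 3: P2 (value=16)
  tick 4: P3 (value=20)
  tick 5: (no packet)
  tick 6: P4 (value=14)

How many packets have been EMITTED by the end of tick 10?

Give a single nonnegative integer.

Answer: 4

Derivation:
Tick 1: [PARSE:P1(v=7,ok=F), VALIDATE:-, TRANSFORM:-, EMIT:-] out:-; in:P1
Tick 2: [PARSE:-, VALIDATE:P1(v=7,ok=F), TRANSFORM:-, EMIT:-] out:-; in:-
Tick 3: [PARSE:P2(v=16,ok=F), VALIDATE:-, TRANSFORM:P1(v=0,ok=F), EMIT:-] out:-; in:P2
Tick 4: [PARSE:P3(v=20,ok=F), VALIDATE:P2(v=16,ok=F), TRANSFORM:-, EMIT:P1(v=0,ok=F)] out:-; in:P3
Tick 5: [PARSE:-, VALIDATE:P3(v=20,ok=F), TRANSFORM:P2(v=0,ok=F), EMIT:-] out:P1(v=0); in:-
Tick 6: [PARSE:P4(v=14,ok=F), VALIDATE:-, TRANSFORM:P3(v=0,ok=F), EMIT:P2(v=0,ok=F)] out:-; in:P4
Tick 7: [PARSE:-, VALIDATE:P4(v=14,ok=T), TRANSFORM:-, EMIT:P3(v=0,ok=F)] out:P2(v=0); in:-
Tick 8: [PARSE:-, VALIDATE:-, TRANSFORM:P4(v=42,ok=T), EMIT:-] out:P3(v=0); in:-
Tick 9: [PARSE:-, VALIDATE:-, TRANSFORM:-, EMIT:P4(v=42,ok=T)] out:-; in:-
Tick 10: [PARSE:-, VALIDATE:-, TRANSFORM:-, EMIT:-] out:P4(v=42); in:-
Emitted by tick 10: ['P1', 'P2', 'P3', 'P4']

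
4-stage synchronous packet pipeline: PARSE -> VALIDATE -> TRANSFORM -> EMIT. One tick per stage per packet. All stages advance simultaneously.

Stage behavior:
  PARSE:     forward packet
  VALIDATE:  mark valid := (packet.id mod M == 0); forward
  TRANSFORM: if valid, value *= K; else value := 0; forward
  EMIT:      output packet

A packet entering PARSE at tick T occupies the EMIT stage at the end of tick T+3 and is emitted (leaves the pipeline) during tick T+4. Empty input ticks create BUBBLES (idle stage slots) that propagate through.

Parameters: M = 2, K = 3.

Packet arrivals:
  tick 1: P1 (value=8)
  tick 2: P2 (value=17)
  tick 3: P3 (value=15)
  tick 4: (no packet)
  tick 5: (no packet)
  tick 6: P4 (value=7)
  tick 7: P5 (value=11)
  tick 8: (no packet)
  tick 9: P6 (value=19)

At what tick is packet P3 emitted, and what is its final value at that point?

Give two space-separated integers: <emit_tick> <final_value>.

Tick 1: [PARSE:P1(v=8,ok=F), VALIDATE:-, TRANSFORM:-, EMIT:-] out:-; in:P1
Tick 2: [PARSE:P2(v=17,ok=F), VALIDATE:P1(v=8,ok=F), TRANSFORM:-, EMIT:-] out:-; in:P2
Tick 3: [PARSE:P3(v=15,ok=F), VALIDATE:P2(v=17,ok=T), TRANSFORM:P1(v=0,ok=F), EMIT:-] out:-; in:P3
Tick 4: [PARSE:-, VALIDATE:P3(v=15,ok=F), TRANSFORM:P2(v=51,ok=T), EMIT:P1(v=0,ok=F)] out:-; in:-
Tick 5: [PARSE:-, VALIDATE:-, TRANSFORM:P3(v=0,ok=F), EMIT:P2(v=51,ok=T)] out:P1(v=0); in:-
Tick 6: [PARSE:P4(v=7,ok=F), VALIDATE:-, TRANSFORM:-, EMIT:P3(v=0,ok=F)] out:P2(v=51); in:P4
Tick 7: [PARSE:P5(v=11,ok=F), VALIDATE:P4(v=7,ok=T), TRANSFORM:-, EMIT:-] out:P3(v=0); in:P5
Tick 8: [PARSE:-, VALIDATE:P5(v=11,ok=F), TRANSFORM:P4(v=21,ok=T), EMIT:-] out:-; in:-
Tick 9: [PARSE:P6(v=19,ok=F), VALIDATE:-, TRANSFORM:P5(v=0,ok=F), EMIT:P4(v=21,ok=T)] out:-; in:P6
Tick 10: [PARSE:-, VALIDATE:P6(v=19,ok=T), TRANSFORM:-, EMIT:P5(v=0,ok=F)] out:P4(v=21); in:-
Tick 11: [PARSE:-, VALIDATE:-, TRANSFORM:P6(v=57,ok=T), EMIT:-] out:P5(v=0); in:-
Tick 12: [PARSE:-, VALIDATE:-, TRANSFORM:-, EMIT:P6(v=57,ok=T)] out:-; in:-
Tick 13: [PARSE:-, VALIDATE:-, TRANSFORM:-, EMIT:-] out:P6(v=57); in:-
P3: arrives tick 3, valid=False (id=3, id%2=1), emit tick 7, final value 0

Answer: 7 0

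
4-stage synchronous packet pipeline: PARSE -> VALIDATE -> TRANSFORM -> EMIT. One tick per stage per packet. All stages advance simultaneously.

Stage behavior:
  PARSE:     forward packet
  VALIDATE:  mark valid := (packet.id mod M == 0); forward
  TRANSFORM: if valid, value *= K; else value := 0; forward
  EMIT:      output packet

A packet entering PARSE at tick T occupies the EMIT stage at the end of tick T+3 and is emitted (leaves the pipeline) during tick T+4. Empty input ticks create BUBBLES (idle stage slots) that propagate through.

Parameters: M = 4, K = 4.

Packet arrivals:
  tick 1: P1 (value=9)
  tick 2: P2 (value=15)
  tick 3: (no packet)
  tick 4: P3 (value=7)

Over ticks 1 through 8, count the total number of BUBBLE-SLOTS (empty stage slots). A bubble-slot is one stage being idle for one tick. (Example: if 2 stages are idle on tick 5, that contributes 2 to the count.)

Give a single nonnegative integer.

Answer: 20

Derivation:
Tick 1: [PARSE:P1(v=9,ok=F), VALIDATE:-, TRANSFORM:-, EMIT:-] out:-; bubbles=3
Tick 2: [PARSE:P2(v=15,ok=F), VALIDATE:P1(v=9,ok=F), TRANSFORM:-, EMIT:-] out:-; bubbles=2
Tick 3: [PARSE:-, VALIDATE:P2(v=15,ok=F), TRANSFORM:P1(v=0,ok=F), EMIT:-] out:-; bubbles=2
Tick 4: [PARSE:P3(v=7,ok=F), VALIDATE:-, TRANSFORM:P2(v=0,ok=F), EMIT:P1(v=0,ok=F)] out:-; bubbles=1
Tick 5: [PARSE:-, VALIDATE:P3(v=7,ok=F), TRANSFORM:-, EMIT:P2(v=0,ok=F)] out:P1(v=0); bubbles=2
Tick 6: [PARSE:-, VALIDATE:-, TRANSFORM:P3(v=0,ok=F), EMIT:-] out:P2(v=0); bubbles=3
Tick 7: [PARSE:-, VALIDATE:-, TRANSFORM:-, EMIT:P3(v=0,ok=F)] out:-; bubbles=3
Tick 8: [PARSE:-, VALIDATE:-, TRANSFORM:-, EMIT:-] out:P3(v=0); bubbles=4
Total bubble-slots: 20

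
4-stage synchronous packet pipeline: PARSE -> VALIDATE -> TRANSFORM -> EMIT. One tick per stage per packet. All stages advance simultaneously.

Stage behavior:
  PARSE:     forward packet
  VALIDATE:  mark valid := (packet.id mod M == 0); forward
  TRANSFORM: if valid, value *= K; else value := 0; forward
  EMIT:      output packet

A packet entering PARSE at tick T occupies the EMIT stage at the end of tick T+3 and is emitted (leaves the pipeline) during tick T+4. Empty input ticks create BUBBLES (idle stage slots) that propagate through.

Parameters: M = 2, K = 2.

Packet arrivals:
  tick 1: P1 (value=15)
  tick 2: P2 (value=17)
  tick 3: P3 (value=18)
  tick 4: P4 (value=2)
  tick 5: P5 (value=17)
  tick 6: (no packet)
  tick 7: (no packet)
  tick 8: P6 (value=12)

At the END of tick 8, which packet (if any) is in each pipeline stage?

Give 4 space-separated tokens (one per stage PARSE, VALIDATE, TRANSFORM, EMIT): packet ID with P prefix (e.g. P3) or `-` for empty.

Tick 1: [PARSE:P1(v=15,ok=F), VALIDATE:-, TRANSFORM:-, EMIT:-] out:-; in:P1
Tick 2: [PARSE:P2(v=17,ok=F), VALIDATE:P1(v=15,ok=F), TRANSFORM:-, EMIT:-] out:-; in:P2
Tick 3: [PARSE:P3(v=18,ok=F), VALIDATE:P2(v=17,ok=T), TRANSFORM:P1(v=0,ok=F), EMIT:-] out:-; in:P3
Tick 4: [PARSE:P4(v=2,ok=F), VALIDATE:P3(v=18,ok=F), TRANSFORM:P2(v=34,ok=T), EMIT:P1(v=0,ok=F)] out:-; in:P4
Tick 5: [PARSE:P5(v=17,ok=F), VALIDATE:P4(v=2,ok=T), TRANSFORM:P3(v=0,ok=F), EMIT:P2(v=34,ok=T)] out:P1(v=0); in:P5
Tick 6: [PARSE:-, VALIDATE:P5(v=17,ok=F), TRANSFORM:P4(v=4,ok=T), EMIT:P3(v=0,ok=F)] out:P2(v=34); in:-
Tick 7: [PARSE:-, VALIDATE:-, TRANSFORM:P5(v=0,ok=F), EMIT:P4(v=4,ok=T)] out:P3(v=0); in:-
Tick 8: [PARSE:P6(v=12,ok=F), VALIDATE:-, TRANSFORM:-, EMIT:P5(v=0,ok=F)] out:P4(v=4); in:P6
At end of tick 8: ['P6', '-', '-', 'P5']

Answer: P6 - - P5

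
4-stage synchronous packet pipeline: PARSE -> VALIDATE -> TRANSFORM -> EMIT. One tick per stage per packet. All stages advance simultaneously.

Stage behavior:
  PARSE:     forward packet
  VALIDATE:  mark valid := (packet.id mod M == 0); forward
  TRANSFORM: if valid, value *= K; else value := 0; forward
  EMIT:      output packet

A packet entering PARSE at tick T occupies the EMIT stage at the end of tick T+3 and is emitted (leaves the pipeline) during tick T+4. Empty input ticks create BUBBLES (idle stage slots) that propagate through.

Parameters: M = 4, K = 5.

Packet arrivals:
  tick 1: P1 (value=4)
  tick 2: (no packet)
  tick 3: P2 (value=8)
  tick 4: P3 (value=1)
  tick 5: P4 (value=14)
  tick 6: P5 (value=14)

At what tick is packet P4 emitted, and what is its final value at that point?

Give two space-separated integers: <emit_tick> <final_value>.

Tick 1: [PARSE:P1(v=4,ok=F), VALIDATE:-, TRANSFORM:-, EMIT:-] out:-; in:P1
Tick 2: [PARSE:-, VALIDATE:P1(v=4,ok=F), TRANSFORM:-, EMIT:-] out:-; in:-
Tick 3: [PARSE:P2(v=8,ok=F), VALIDATE:-, TRANSFORM:P1(v=0,ok=F), EMIT:-] out:-; in:P2
Tick 4: [PARSE:P3(v=1,ok=F), VALIDATE:P2(v=8,ok=F), TRANSFORM:-, EMIT:P1(v=0,ok=F)] out:-; in:P3
Tick 5: [PARSE:P4(v=14,ok=F), VALIDATE:P3(v=1,ok=F), TRANSFORM:P2(v=0,ok=F), EMIT:-] out:P1(v=0); in:P4
Tick 6: [PARSE:P5(v=14,ok=F), VALIDATE:P4(v=14,ok=T), TRANSFORM:P3(v=0,ok=F), EMIT:P2(v=0,ok=F)] out:-; in:P5
Tick 7: [PARSE:-, VALIDATE:P5(v=14,ok=F), TRANSFORM:P4(v=70,ok=T), EMIT:P3(v=0,ok=F)] out:P2(v=0); in:-
Tick 8: [PARSE:-, VALIDATE:-, TRANSFORM:P5(v=0,ok=F), EMIT:P4(v=70,ok=T)] out:P3(v=0); in:-
Tick 9: [PARSE:-, VALIDATE:-, TRANSFORM:-, EMIT:P5(v=0,ok=F)] out:P4(v=70); in:-
Tick 10: [PARSE:-, VALIDATE:-, TRANSFORM:-, EMIT:-] out:P5(v=0); in:-
P4: arrives tick 5, valid=True (id=4, id%4=0), emit tick 9, final value 70

Answer: 9 70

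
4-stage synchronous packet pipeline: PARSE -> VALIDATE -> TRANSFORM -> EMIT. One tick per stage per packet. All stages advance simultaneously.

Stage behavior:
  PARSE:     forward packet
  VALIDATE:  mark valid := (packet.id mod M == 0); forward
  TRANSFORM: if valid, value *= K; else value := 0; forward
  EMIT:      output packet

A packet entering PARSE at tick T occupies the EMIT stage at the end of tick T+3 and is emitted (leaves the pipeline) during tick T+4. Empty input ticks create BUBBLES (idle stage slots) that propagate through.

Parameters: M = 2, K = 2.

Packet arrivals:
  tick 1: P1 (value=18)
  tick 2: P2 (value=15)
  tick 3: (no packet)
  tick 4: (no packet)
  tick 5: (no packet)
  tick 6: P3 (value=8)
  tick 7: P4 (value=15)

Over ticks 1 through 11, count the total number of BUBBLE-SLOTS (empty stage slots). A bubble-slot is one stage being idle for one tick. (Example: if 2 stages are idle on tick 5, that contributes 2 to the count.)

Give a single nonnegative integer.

Answer: 28

Derivation:
Tick 1: [PARSE:P1(v=18,ok=F), VALIDATE:-, TRANSFORM:-, EMIT:-] out:-; bubbles=3
Tick 2: [PARSE:P2(v=15,ok=F), VALIDATE:P1(v=18,ok=F), TRANSFORM:-, EMIT:-] out:-; bubbles=2
Tick 3: [PARSE:-, VALIDATE:P2(v=15,ok=T), TRANSFORM:P1(v=0,ok=F), EMIT:-] out:-; bubbles=2
Tick 4: [PARSE:-, VALIDATE:-, TRANSFORM:P2(v=30,ok=T), EMIT:P1(v=0,ok=F)] out:-; bubbles=2
Tick 5: [PARSE:-, VALIDATE:-, TRANSFORM:-, EMIT:P2(v=30,ok=T)] out:P1(v=0); bubbles=3
Tick 6: [PARSE:P3(v=8,ok=F), VALIDATE:-, TRANSFORM:-, EMIT:-] out:P2(v=30); bubbles=3
Tick 7: [PARSE:P4(v=15,ok=F), VALIDATE:P3(v=8,ok=F), TRANSFORM:-, EMIT:-] out:-; bubbles=2
Tick 8: [PARSE:-, VALIDATE:P4(v=15,ok=T), TRANSFORM:P3(v=0,ok=F), EMIT:-] out:-; bubbles=2
Tick 9: [PARSE:-, VALIDATE:-, TRANSFORM:P4(v=30,ok=T), EMIT:P3(v=0,ok=F)] out:-; bubbles=2
Tick 10: [PARSE:-, VALIDATE:-, TRANSFORM:-, EMIT:P4(v=30,ok=T)] out:P3(v=0); bubbles=3
Tick 11: [PARSE:-, VALIDATE:-, TRANSFORM:-, EMIT:-] out:P4(v=30); bubbles=4
Total bubble-slots: 28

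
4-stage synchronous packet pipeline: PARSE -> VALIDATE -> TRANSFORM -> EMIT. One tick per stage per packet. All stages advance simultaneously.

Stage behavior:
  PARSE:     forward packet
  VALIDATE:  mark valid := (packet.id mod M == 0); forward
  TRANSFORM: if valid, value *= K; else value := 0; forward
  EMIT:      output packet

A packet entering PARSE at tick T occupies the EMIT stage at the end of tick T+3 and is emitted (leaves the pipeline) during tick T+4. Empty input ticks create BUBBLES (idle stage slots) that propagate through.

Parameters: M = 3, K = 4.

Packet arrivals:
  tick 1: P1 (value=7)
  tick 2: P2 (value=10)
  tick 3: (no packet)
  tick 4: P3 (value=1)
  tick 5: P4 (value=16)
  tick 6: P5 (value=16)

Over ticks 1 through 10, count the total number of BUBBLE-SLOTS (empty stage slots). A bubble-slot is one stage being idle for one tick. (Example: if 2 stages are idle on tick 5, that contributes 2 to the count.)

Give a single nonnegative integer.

Answer: 20

Derivation:
Tick 1: [PARSE:P1(v=7,ok=F), VALIDATE:-, TRANSFORM:-, EMIT:-] out:-; bubbles=3
Tick 2: [PARSE:P2(v=10,ok=F), VALIDATE:P1(v=7,ok=F), TRANSFORM:-, EMIT:-] out:-; bubbles=2
Tick 3: [PARSE:-, VALIDATE:P2(v=10,ok=F), TRANSFORM:P1(v=0,ok=F), EMIT:-] out:-; bubbles=2
Tick 4: [PARSE:P3(v=1,ok=F), VALIDATE:-, TRANSFORM:P2(v=0,ok=F), EMIT:P1(v=0,ok=F)] out:-; bubbles=1
Tick 5: [PARSE:P4(v=16,ok=F), VALIDATE:P3(v=1,ok=T), TRANSFORM:-, EMIT:P2(v=0,ok=F)] out:P1(v=0); bubbles=1
Tick 6: [PARSE:P5(v=16,ok=F), VALIDATE:P4(v=16,ok=F), TRANSFORM:P3(v=4,ok=T), EMIT:-] out:P2(v=0); bubbles=1
Tick 7: [PARSE:-, VALIDATE:P5(v=16,ok=F), TRANSFORM:P4(v=0,ok=F), EMIT:P3(v=4,ok=T)] out:-; bubbles=1
Tick 8: [PARSE:-, VALIDATE:-, TRANSFORM:P5(v=0,ok=F), EMIT:P4(v=0,ok=F)] out:P3(v=4); bubbles=2
Tick 9: [PARSE:-, VALIDATE:-, TRANSFORM:-, EMIT:P5(v=0,ok=F)] out:P4(v=0); bubbles=3
Tick 10: [PARSE:-, VALIDATE:-, TRANSFORM:-, EMIT:-] out:P5(v=0); bubbles=4
Total bubble-slots: 20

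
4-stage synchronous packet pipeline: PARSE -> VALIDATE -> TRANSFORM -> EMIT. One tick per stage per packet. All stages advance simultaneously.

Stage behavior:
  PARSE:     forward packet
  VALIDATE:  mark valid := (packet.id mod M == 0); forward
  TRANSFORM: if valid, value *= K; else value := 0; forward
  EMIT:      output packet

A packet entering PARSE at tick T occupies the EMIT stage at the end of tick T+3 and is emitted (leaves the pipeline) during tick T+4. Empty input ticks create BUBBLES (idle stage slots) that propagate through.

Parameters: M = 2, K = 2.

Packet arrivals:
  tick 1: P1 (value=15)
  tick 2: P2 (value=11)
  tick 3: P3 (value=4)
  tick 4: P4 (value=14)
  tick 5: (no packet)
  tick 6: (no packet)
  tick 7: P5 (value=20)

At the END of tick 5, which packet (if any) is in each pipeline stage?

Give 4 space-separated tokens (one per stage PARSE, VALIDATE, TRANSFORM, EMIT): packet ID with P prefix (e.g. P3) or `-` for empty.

Tick 1: [PARSE:P1(v=15,ok=F), VALIDATE:-, TRANSFORM:-, EMIT:-] out:-; in:P1
Tick 2: [PARSE:P2(v=11,ok=F), VALIDATE:P1(v=15,ok=F), TRANSFORM:-, EMIT:-] out:-; in:P2
Tick 3: [PARSE:P3(v=4,ok=F), VALIDATE:P2(v=11,ok=T), TRANSFORM:P1(v=0,ok=F), EMIT:-] out:-; in:P3
Tick 4: [PARSE:P4(v=14,ok=F), VALIDATE:P3(v=4,ok=F), TRANSFORM:P2(v=22,ok=T), EMIT:P1(v=0,ok=F)] out:-; in:P4
Tick 5: [PARSE:-, VALIDATE:P4(v=14,ok=T), TRANSFORM:P3(v=0,ok=F), EMIT:P2(v=22,ok=T)] out:P1(v=0); in:-
At end of tick 5: ['-', 'P4', 'P3', 'P2']

Answer: - P4 P3 P2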